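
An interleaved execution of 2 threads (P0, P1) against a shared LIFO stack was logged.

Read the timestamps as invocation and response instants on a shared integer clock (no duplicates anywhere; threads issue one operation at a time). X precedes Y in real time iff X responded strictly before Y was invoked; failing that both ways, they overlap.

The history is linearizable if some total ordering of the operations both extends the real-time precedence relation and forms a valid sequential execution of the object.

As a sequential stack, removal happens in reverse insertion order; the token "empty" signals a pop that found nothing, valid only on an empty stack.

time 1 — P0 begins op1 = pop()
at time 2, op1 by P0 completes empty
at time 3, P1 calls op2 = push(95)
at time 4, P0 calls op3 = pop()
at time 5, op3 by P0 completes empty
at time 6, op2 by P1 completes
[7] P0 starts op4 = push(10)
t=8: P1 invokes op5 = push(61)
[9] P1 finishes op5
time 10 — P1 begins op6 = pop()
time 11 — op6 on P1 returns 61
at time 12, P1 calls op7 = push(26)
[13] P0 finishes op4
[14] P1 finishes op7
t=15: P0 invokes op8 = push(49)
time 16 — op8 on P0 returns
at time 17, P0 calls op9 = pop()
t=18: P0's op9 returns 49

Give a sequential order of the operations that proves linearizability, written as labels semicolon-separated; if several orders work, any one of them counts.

after step 1 (op1 pop() → empty): stack <>
after step 2 (op3 pop() → empty): stack <>
after step 3 (op2 push(95)): stack <95>
after step 4 (op4 push(10)): stack <95,10>
after step 5 (op5 push(61)): stack <95,10,61>
after step 6 (op6 pop() → 61): stack <95,10>
after step 7 (op7 push(26)): stack <95,10,26>
after step 8 (op8 push(49)): stack <95,10,26,49>
after step 9 (op9 pop() → 49): stack <95,10,26>

op1; op3; op2; op4; op5; op6; op7; op8; op9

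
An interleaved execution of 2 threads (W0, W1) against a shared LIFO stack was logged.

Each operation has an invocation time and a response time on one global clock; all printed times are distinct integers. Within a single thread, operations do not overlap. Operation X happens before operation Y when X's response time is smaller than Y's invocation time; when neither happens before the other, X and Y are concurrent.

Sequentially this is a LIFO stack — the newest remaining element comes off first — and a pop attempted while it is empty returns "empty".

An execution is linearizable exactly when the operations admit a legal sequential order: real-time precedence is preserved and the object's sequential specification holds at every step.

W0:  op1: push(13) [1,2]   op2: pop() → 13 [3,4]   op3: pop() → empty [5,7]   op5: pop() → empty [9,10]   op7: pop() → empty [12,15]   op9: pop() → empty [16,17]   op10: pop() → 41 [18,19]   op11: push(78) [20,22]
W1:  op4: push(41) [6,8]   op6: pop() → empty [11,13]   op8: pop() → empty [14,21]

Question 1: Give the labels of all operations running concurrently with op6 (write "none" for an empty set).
concurrent with op6 ([11,13]): every op whose interval crosses 11..13
op1 [1,2]: before
op2 [3,4]: before
op3 [5,7]: before
op4 [6,8]: before
op5 [9,10]: before
op7 [12,15]: concurrent
op8 [14,21]: after
op9 [16,17]: after
op10 [18,19]: after
op11 [20,22]: after

op7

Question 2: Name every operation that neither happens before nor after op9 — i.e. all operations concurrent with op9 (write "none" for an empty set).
op9 runs from 16 to 17; window-overlapping ops are concurrent
op1 [1,2]: before
op2 [3,4]: before
op3 [5,7]: before
op4 [6,8]: before
op5 [9,10]: before
op6 [11,13]: before
op7 [12,15]: before
op8 [14,21]: concurrent
op10 [18,19]: after
op11 [20,22]: after

op8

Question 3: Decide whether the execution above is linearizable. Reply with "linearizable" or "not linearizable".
through event 9 a valid linearization exists; event 10 (op5 responding at time 10) ends that
every one of the 2 real-time-consistent orders over 5 completed LIFO stack ops fails the sequential spec
one such order, op1, op2, op3, op4, op5, breaks at step 5 where op5 pop() → empty is illegal
one such order, op1, op2, op4, op3, op5, breaks at step 4 where op3 pop() → empty is illegal

not linearizable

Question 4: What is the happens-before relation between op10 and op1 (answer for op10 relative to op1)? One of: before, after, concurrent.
op10 spans [18,19], op1 spans [1,2]
resp(op1)=2 < inv(op10)=18

after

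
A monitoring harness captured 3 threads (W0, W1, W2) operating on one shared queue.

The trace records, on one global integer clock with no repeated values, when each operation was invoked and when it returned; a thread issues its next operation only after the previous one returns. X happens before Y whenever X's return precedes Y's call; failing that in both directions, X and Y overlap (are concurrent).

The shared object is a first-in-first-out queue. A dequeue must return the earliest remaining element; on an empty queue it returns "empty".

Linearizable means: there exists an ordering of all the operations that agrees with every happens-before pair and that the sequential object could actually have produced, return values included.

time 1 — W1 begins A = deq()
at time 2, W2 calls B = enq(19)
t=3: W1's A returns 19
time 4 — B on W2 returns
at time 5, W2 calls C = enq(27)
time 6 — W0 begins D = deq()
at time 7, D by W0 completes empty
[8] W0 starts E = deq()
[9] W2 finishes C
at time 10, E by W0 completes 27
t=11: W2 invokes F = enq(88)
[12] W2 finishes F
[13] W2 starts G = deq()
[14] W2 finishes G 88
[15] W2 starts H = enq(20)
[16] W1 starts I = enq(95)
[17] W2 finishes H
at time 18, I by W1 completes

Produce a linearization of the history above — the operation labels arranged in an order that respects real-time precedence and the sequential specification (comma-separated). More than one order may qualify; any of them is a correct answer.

B, A, D, C, E, F, G, H, I

after step 1 (B enq(19)): queue <19>
after step 2 (A deq() → 19): queue <>
after step 3 (D deq() → empty): queue <>
after step 4 (C enq(27)): queue <27>
after step 5 (E deq() → 27): queue <>
after step 6 (F enq(88)): queue <88>
after step 7 (G deq() → 88): queue <>
after step 8 (H enq(20)): queue <20>
after step 9 (I enq(95)): queue <20,95>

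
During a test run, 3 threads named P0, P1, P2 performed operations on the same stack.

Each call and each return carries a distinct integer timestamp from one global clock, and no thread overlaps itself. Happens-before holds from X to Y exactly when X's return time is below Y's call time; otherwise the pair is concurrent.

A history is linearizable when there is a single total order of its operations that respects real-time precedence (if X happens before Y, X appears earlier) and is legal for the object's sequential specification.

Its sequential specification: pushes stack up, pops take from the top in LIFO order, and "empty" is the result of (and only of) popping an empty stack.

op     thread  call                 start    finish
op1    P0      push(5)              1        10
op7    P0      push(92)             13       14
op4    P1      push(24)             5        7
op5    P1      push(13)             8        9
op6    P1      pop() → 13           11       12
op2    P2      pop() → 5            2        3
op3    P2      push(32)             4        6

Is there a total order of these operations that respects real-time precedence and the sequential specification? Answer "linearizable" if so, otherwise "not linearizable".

one valid linearization: op1, op2, op3, op4, op5, op6, op7
after step 1 (op1 push(5)): stack <5>
after step 2 (op2 pop() → 5): stack <>
after step 3 (op3 push(32)): stack <32>
after step 4 (op4 push(24)): stack <32,24>
after step 5 (op5 push(13)): stack <32,24,13>
after step 6 (op6 pop() → 13): stack <32,24>
after step 7 (op7 push(92)): stack <32,24,92>

linearizable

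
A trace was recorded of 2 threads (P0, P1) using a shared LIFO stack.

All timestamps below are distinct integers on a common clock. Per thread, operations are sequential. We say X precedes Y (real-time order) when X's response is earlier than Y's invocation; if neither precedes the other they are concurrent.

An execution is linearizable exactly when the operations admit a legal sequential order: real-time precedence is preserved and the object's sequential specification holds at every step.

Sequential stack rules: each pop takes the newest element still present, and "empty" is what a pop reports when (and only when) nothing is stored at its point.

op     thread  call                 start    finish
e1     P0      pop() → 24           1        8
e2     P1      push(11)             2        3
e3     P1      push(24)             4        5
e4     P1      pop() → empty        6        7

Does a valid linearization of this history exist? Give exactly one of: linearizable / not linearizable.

the violation lands at event 7, e4's response at time 7: events 1..6 linearize, events 1..7 do not
the sole real-time-consistent order of 3 completed operations fails the LIFO stack replay
every completion of the 1 pending operation (e1) was checked; none linearizes
sample order e2, e3, e4 (pending dropped) stalls at step 3 — e4 pop() → empty has no legal effect

not linearizable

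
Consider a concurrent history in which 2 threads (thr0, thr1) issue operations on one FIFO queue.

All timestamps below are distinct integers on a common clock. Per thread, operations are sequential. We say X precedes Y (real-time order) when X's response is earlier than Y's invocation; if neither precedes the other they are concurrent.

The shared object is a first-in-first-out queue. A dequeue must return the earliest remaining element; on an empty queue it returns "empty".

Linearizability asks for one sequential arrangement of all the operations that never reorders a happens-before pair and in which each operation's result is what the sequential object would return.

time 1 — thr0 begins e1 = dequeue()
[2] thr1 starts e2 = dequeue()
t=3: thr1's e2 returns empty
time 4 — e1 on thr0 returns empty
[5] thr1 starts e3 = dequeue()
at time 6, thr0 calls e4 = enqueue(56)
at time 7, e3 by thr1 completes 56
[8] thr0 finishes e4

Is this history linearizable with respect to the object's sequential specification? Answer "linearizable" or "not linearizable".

a witness: e1, e2, e4, e3
step 1: e1 dequeue() → empty — queue <>
step 2: e2 dequeue() → empty — queue <>
step 3: e4 enqueue(56) — queue <56>
step 4: e3 dequeue() → 56 — queue <>

linearizable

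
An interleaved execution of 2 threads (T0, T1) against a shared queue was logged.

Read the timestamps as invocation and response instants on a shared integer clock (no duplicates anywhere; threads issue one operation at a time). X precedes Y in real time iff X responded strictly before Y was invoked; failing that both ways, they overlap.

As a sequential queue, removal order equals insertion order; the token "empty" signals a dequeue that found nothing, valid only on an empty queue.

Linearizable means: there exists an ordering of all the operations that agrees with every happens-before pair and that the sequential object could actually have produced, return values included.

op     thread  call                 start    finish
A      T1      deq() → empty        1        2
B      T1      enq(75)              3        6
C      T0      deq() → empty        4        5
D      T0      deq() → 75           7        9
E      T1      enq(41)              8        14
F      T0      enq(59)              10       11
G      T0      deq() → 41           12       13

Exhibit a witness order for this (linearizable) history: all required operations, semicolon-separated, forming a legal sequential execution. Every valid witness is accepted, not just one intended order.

A; C; B; D; E; F; G

step 1: A deq() → empty — queue <>
step 2: C deq() → empty — queue <>
step 3: B enq(75) — queue <75>
step 4: D deq() → 75 — queue <>
step 5: E enq(41) — queue <41>
step 6: F enq(59) — queue <41,59>
step 7: G deq() → 41 — queue <59>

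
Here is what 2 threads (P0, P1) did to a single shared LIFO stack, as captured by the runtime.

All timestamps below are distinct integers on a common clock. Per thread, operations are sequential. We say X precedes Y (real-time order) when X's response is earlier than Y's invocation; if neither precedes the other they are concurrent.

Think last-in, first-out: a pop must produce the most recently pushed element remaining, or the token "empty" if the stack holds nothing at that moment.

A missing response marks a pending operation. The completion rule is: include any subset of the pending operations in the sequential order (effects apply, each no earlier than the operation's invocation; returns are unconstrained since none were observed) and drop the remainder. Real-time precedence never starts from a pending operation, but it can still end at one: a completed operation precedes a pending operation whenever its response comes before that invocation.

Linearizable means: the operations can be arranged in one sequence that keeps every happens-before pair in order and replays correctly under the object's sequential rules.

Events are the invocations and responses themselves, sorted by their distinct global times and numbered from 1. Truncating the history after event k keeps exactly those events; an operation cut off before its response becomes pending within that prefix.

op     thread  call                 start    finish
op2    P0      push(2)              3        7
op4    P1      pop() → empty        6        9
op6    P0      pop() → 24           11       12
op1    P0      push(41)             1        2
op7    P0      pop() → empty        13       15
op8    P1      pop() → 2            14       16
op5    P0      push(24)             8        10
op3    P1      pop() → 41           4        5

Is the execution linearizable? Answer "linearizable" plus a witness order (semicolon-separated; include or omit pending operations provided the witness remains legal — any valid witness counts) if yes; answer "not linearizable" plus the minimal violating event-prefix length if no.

linearizable — witness: op1; op3; op4; op2; op5; op6; op8; op7

1. op1 push(41), leaving stack <41>
2. op3 pop() → 41, leaving stack <>
3. op4 pop() → empty, leaving stack <>
4. op2 push(2), leaving stack <2>
5. op5 push(24), leaving stack <2,24>
6. op6 pop() → 24, leaving stack <2>
7. op8 pop() → 2, leaving stack <>
8. op7 pop() → empty, leaving stack <>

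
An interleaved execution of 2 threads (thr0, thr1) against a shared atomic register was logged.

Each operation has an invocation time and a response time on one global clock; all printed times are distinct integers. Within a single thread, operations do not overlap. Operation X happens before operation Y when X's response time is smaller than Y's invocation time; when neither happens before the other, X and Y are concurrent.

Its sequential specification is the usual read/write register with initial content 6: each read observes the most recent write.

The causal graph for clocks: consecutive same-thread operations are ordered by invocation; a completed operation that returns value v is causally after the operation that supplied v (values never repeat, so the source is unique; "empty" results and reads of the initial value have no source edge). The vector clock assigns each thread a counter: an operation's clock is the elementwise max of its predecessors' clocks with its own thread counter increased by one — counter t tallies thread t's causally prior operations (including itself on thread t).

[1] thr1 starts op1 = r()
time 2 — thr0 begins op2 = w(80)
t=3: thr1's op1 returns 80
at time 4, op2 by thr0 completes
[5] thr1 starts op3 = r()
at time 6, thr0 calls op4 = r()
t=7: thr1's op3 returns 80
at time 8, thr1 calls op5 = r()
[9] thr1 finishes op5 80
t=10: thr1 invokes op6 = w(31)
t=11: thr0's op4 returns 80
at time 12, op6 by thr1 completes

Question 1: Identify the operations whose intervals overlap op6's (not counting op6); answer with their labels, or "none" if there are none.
overlap test against op6 [10,12]: concurrent iff the interval meets 10..12
op1 [1,3]: before
op2 [2,4]: before
op3 [5,7]: before
op4 [6,11]: concurrent
op5 [8,9]: before

op4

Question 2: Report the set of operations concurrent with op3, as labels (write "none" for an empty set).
op3 runs from 5 to 7; window-overlapping ops are concurrent
op1 [1,3]: before
op2 [2,4]: before
op4 [6,11]: concurrent
op5 [8,9]: after
op6 [10,12]: after

op4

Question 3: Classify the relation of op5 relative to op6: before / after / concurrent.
op5 spans [8,9], op6 spans [10,12]
resp(op5)=9 < inv(op6)=10

before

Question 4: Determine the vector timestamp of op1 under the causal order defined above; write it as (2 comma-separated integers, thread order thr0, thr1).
root op op2, invoked 2: fresh clock plus thr0's own tick → (1, 0)
op1 (invocation 1): componentwise max over VC(op2)=(1, 0), +1 at thr1, giving (1, 1)
op4 (invocation 6): componentwise max over VC(op2)=(1, 0), +1 at thr0, giving (2, 0)
op3 (invocation 5): componentwise max over VC(op1)=(1, 1), VC(op2)=(1, 0), +1 at thr1, giving (1, 2)
op5 (invocation 8): componentwise max over VC(op2)=(1, 0), VC(op3)=(1, 2), +1 at thr1, giving (1, 3)
op6 (invocation 10): componentwise max over VC(op5)=(1, 3), +1 at thr1, giving (1, 4)
target: VC(op1) = (1, 1)

(1, 1)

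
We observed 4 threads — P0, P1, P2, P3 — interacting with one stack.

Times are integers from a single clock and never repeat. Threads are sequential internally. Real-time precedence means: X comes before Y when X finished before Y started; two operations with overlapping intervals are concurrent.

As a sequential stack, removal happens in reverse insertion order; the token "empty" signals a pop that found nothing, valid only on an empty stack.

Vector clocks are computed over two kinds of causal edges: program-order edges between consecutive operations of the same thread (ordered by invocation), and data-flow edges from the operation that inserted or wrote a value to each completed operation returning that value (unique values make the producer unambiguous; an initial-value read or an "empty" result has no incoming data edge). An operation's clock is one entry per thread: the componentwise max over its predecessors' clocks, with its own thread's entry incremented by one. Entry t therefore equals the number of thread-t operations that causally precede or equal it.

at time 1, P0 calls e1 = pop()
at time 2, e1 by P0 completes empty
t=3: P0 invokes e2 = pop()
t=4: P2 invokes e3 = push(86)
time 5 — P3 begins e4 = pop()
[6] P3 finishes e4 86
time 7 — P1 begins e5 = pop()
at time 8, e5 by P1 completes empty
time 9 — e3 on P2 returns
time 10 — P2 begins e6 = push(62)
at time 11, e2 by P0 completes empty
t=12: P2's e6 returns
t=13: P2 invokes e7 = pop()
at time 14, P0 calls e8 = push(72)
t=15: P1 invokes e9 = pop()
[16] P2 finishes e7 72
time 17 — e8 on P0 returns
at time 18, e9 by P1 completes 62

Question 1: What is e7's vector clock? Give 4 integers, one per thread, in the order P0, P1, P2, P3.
(3, 0, 3, 0)

VC(e3, invoked at 4): no causal predecessors; +1 on P2 → (0, 0, 1, 0)
VC(e5, invoked at 7): no causal predecessors; +1 on P1 → (0, 1, 0, 0)
VC(e1, invoked at 1): no causal predecessors; +1 on P0 → (1, 0, 0, 0)
from VC(e3)=(0, 0, 1, 0), e4 (invoked 5) maxes components and bumps P3 → (0, 0, 1, 1)
from VC(e3)=(0, 0, 1, 0), e6 (invoked 10) maxes components and bumps P2 → (0, 0, 2, 0)
from VC(e1)=(1, 0, 0, 0), e2 (invoked 3) maxes components and bumps P0 → (2, 0, 0, 0)
from VC(e2)=(2, 0, 0, 0), e8 (invoked 14) maxes components and bumps P0 → (3, 0, 0, 0)
from VC(e5)=(0, 1, 0, 0), VC(e6)=(0, 0, 2, 0), e9 (invoked 15) maxes components and bumps P1 → (0, 2, 2, 0)
from VC(e6)=(0, 0, 2, 0), VC(e8)=(3, 0, 0, 0), e7 (invoked 13) maxes components and bumps P2 → (3, 0, 3, 0)
target: VC(e7) = (3, 0, 3, 0)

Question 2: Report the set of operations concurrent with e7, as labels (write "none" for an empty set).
e8, e9

concurrent with e7 ([13,16]): every op whose interval crosses 13..16
e1 [1,2]: before
e2 [3,11]: before
e3 [4,9]: before
e4 [5,6]: before
e5 [7,8]: before
e6 [10,12]: before
e8 [14,17]: concurrent
e9 [15,18]: concurrent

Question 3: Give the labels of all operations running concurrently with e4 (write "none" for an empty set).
e2, e3

e4 spans [5,6]; an op avoiding the whole window 5..6 is ordered, any other is concurrent
e1 [1,2]: before
e2 [3,11]: concurrent
e3 [4,9]: concurrent
e5 [7,8]: after
e6 [10,12]: after
e7 [13,16]: after
e8 [14,17]: after
e9 [15,18]: after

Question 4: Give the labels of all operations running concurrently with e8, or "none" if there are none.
e7, e9

overlap test against e8 [14,17]: concurrent iff the interval meets 14..17
e1 [1,2]: before
e2 [3,11]: before
e3 [4,9]: before
e4 [5,6]: before
e5 [7,8]: before
e6 [10,12]: before
e7 [13,16]: concurrent
e9 [15,18]: concurrent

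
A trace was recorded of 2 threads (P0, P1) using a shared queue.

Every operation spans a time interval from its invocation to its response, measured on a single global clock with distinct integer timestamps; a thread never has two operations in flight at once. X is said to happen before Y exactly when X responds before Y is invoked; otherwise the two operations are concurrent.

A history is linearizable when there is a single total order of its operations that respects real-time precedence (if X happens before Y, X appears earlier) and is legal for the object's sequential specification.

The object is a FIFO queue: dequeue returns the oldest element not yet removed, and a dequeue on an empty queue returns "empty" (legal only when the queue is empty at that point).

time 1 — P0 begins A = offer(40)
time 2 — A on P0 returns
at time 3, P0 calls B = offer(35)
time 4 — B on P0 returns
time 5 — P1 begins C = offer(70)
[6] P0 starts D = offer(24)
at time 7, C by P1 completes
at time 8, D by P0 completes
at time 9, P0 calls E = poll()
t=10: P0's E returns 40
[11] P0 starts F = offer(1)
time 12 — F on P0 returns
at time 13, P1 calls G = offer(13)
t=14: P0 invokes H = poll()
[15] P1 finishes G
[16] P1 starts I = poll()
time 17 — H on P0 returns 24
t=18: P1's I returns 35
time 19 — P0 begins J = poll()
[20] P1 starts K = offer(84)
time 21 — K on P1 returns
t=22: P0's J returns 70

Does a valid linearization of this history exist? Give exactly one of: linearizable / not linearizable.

one valid linearization: A, B, D, C, E, F, G, I, H, J, K
after step 1 (A offer(40)): queue <40>
after step 2 (B offer(35)): queue <40,35>
after step 3 (D offer(24)): queue <40,35,24>
after step 4 (C offer(70)): queue <40,35,24,70>
after step 5 (E poll() → 40): queue <35,24,70>
after step 6 (F offer(1)): queue <35,24,70,1>
after step 7 (G offer(13)): queue <35,24,70,1,13>
after step 8 (I poll() → 35): queue <24,70,1,13>
after step 9 (H poll() → 24): queue <70,1,13>
after step 10 (J poll() → 70): queue <1,13>
after step 11 (K offer(84)): queue <1,13,84>

linearizable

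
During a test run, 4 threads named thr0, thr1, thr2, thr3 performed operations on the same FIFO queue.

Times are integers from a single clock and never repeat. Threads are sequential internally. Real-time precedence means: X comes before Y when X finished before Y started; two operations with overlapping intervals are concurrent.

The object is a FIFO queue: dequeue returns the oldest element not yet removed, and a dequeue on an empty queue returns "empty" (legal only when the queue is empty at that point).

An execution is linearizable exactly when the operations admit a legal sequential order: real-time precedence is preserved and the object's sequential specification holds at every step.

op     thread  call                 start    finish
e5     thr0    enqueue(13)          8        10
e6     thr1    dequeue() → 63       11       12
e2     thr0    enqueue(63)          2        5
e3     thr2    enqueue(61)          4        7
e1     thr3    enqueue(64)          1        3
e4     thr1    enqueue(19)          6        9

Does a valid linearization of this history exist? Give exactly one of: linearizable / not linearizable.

a witness: e2, e1, e3, e4, e5, e6
step 1: e2 enqueue(63) — queue <63>
step 2: e1 enqueue(64) — queue <63,64>
step 3: e3 enqueue(61) — queue <63,64,61>
step 4: e4 enqueue(19) — queue <63,64,61,19>
step 5: e5 enqueue(13) — queue <63,64,61,19,13>
step 6: e6 dequeue() → 63 — queue <64,61,19,13>

linearizable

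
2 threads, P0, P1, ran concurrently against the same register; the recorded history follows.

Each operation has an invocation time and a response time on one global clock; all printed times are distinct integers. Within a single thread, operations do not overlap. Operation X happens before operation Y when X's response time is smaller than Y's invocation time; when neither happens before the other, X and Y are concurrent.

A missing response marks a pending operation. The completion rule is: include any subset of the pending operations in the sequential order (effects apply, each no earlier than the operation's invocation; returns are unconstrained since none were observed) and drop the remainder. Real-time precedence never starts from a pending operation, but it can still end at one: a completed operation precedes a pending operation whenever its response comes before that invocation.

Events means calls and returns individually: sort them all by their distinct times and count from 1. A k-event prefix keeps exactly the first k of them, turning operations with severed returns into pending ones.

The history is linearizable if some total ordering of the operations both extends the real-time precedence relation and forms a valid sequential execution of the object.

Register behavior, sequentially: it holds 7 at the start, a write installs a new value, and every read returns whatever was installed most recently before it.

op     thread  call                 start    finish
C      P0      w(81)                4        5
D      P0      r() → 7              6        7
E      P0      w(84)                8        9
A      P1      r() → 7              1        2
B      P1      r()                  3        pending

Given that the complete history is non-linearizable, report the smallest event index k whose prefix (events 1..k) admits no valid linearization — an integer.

events 1..6 are linearizable; a witness order is A, B, C:
step 1: A r() → 7 — value 7
step 2: B r() (pending, included) — value 7
step 3: C w(81) — value 81
include event 7 — D responding at 7 — and every candidate order breaks
including or dropping the 1 pending operation (B) in any combination fails
take A, C, D (pending dropped): step 3 already fails, because D r() → 7 cannot occur there

7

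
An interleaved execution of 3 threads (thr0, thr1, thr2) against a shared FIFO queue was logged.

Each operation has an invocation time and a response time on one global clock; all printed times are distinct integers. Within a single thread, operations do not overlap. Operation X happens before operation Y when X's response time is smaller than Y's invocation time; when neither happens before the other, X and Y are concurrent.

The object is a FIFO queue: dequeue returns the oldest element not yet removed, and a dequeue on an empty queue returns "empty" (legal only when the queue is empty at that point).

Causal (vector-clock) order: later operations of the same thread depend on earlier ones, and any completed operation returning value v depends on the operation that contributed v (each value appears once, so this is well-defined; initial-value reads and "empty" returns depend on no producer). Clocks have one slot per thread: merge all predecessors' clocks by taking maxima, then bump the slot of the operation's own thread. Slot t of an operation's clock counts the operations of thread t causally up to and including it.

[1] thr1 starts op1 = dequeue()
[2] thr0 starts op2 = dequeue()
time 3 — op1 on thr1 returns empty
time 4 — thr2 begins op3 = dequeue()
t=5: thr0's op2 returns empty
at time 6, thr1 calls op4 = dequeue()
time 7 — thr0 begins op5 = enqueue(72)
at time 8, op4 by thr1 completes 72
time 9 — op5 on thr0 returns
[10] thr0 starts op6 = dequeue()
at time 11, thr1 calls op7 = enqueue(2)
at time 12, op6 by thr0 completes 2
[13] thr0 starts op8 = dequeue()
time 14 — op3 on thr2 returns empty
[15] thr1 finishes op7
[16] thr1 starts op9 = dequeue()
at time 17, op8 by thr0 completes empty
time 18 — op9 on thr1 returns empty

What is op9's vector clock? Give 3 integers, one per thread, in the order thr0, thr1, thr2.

op3, invoked 4, has no incoming edges; only thr2's bump applies → (0, 0, 1)
op1, invoked 1, has no incoming edges; only thr1's bump applies → (0, 1, 0)
op2, invoked 2, has no incoming edges; only thr0's bump applies → (1, 0, 0)
invoked at 7, op5 merges VC(op2)=(1, 0, 0) and bumps thr0's slot → (2, 0, 0)
invoked at 6, op4 merges VC(op1)=(0, 1, 0), VC(op5)=(2, 0, 0) and bumps thr1's slot → (2, 2, 0)
invoked at 11, op7 merges VC(op4)=(2, 2, 0) and bumps thr1's slot → (2, 3, 0)
invoked at 16, op9 merges VC(op7)=(2, 3, 0) and bumps thr1's slot → (2, 4, 0)
invoked at 10, op6 merges VC(op5)=(2, 0, 0), VC(op7)=(2, 3, 0) and bumps thr0's slot → (3, 3, 0)
invoked at 13, op8 merges VC(op6)=(3, 3, 0) and bumps thr0's slot → (4, 3, 0)
target: VC(op9) = (2, 4, 0)

(2, 4, 0)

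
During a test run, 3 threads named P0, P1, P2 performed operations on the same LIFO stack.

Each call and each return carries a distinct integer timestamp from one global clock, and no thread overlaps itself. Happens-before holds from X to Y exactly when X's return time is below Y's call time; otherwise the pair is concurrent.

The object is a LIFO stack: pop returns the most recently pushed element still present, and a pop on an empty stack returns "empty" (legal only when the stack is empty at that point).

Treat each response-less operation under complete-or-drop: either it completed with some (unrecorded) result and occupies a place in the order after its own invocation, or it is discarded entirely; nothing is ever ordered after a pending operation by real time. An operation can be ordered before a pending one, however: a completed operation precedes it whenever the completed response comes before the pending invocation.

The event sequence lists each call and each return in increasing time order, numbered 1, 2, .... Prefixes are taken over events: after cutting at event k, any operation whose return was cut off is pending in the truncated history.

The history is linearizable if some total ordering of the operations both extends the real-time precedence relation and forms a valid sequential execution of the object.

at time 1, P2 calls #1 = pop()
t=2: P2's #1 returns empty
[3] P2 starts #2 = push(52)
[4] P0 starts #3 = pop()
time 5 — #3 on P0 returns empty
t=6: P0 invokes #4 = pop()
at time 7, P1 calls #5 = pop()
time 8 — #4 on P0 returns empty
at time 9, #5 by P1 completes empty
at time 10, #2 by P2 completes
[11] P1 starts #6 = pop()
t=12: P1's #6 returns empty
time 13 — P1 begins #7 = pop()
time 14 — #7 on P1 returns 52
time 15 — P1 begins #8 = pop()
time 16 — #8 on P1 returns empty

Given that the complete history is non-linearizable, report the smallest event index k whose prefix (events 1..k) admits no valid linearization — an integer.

a valid linearization of events 1..11 exists, for instance #1, #3, #4, #5, #2:
step 1: #1 pop() → empty — stack <>
step 2: #3 pop() → empty — stack <>
step 3: #4 pop() → empty — stack <>
step 4: #5 pop() → empty — stack <>
step 5: #2 push(52) — stack <52>
include event 12 — #6 responding at 12 — and every candidate order breaks
one such order, #1, #2, #3, #4, #5, #6, breaks at step 3 where #3 pop() → empty is illegal
one such order, #1, #2, #3, #5, #4, #6, breaks at step 3 where #3 pop() → empty is illegal

12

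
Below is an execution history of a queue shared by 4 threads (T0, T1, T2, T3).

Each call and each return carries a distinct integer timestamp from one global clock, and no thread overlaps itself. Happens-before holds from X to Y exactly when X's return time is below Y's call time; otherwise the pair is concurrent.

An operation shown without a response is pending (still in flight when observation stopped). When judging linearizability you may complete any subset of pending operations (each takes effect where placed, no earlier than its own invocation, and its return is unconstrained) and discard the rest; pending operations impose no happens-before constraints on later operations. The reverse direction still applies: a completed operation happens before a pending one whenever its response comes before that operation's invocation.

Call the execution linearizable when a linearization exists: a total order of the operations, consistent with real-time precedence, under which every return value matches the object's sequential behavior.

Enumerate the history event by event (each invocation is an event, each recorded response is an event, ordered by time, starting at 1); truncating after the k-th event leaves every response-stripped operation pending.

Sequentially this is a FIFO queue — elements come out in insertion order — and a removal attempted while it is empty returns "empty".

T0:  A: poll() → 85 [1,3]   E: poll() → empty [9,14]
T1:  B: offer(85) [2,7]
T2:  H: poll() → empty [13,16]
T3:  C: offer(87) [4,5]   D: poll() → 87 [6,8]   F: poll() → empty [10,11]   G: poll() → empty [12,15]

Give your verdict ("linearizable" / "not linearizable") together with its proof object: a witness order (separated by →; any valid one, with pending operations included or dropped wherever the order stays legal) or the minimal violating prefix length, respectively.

1. B offer(85), leaving queue <85>
2. A poll() → 85, leaving queue <>
3. C offer(87), leaving queue <87>
4. D poll() → 87, leaving queue <>
5. E poll() → empty, leaving queue <>
6. F poll() → empty, leaving queue <>
7. G poll() → empty, leaving queue <>
8. H poll() → empty, leaving queue <>

linearizable — witness: B → A → C → D → E → F → G → H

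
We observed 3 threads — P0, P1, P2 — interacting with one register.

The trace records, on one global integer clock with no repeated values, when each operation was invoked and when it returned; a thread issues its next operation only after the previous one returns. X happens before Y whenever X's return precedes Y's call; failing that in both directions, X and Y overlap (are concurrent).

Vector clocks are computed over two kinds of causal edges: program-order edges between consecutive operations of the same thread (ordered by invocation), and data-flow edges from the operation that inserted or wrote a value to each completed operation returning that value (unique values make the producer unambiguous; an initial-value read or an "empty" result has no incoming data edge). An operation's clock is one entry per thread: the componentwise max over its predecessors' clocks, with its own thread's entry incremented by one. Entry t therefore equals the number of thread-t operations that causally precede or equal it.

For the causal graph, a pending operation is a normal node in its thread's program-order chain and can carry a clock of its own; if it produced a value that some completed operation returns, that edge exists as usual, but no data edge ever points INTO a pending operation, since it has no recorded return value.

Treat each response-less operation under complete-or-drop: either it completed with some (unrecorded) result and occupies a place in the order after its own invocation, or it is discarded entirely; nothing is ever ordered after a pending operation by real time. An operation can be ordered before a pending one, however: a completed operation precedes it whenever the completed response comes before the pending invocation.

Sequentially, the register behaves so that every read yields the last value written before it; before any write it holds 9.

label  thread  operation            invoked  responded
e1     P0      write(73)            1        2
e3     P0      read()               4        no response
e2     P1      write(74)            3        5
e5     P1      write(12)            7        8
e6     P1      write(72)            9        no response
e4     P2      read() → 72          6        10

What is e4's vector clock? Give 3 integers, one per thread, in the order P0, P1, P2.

e2, invoked 3, has no incoming edges; only P1's bump applies → (0, 1, 0)
e1, invoked 1, has no incoming edges; only P0's bump applies → (1, 0, 0)
e5 (invocation 7): componentwise max over VC(e2)=(0, 1, 0), +1 at P1, giving (0, 2, 0)
e3 (invocation 4): componentwise max over VC(e1)=(1, 0, 0), +1 at P0, giving (2, 0, 0)
e6 (invocation 9): componentwise max over VC(e5)=(0, 2, 0), +1 at P1, giving (0, 3, 0)
e4 (invocation 6): componentwise max over VC(e6)=(0, 3, 0), +1 at P2, giving (0, 3, 1)
target: VC(e4) = (0, 3, 1)

(0, 3, 1)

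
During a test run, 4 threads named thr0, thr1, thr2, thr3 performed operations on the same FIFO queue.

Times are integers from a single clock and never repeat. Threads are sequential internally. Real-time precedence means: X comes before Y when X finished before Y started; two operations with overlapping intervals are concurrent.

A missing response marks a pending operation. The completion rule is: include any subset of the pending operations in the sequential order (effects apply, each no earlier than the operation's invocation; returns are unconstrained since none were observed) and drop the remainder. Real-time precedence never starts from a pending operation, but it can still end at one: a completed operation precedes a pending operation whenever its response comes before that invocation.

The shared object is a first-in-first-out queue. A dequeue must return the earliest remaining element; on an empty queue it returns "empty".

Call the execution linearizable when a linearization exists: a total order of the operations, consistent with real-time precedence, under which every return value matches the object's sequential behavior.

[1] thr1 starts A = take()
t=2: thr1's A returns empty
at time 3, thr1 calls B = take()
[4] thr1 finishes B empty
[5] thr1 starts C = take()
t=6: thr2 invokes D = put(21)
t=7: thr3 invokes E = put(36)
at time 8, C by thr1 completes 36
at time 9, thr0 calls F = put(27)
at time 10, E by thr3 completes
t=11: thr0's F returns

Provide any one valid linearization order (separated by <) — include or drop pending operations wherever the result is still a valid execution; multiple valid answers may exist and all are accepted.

A < B < E < C < D < F

step 1: A take() → empty — queue <>
step 2: B take() → empty — queue <>
step 3: E put(36) — queue <36>
step 4: C take() → 36 — queue <>
step 5: D put(21) (pending, included) — queue <21>
step 6: F put(27) — queue <21,27>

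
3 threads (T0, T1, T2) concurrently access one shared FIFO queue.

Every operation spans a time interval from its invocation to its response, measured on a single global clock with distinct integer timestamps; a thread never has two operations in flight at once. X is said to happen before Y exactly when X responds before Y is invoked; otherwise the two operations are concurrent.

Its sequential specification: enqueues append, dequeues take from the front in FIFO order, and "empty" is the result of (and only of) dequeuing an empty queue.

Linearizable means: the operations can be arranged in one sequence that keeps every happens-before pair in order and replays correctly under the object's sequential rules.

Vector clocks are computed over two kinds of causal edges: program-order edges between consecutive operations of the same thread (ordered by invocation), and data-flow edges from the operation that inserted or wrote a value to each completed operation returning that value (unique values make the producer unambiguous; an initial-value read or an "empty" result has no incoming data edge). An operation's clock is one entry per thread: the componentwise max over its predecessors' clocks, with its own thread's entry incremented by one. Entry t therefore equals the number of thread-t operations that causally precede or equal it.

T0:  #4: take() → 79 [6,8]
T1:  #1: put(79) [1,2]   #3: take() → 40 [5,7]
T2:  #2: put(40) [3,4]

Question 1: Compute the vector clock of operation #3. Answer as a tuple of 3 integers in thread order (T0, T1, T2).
#2, invoked 3, has no incoming edges; only T2's bump applies → (0, 0, 1)
#1, invoked 1, has no incoming edges; only T1's bump applies → (0, 1, 0)
from VC(#1)=(0, 1, 0), #4 (invoked 6) maxes components and bumps T0 → (1, 1, 0)
from VC(#1)=(0, 1, 0), VC(#2)=(0, 0, 1), #3 (invoked 5) maxes components and bumps T1 → (0, 2, 1)
target: VC(#3) = (0, 2, 1)

(0, 2, 1)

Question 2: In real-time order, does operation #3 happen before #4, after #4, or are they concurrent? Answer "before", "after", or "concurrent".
#3 spans [5,7], #4 spans [6,8]
the intervals overlap in both directions

concurrent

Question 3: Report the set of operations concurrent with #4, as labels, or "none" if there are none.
#4 spans [6,8]: anything still running between times 6 and 8 counts as concurrent
#1 [1,2]: before
#2 [3,4]: before
#3 [5,7]: concurrent

#3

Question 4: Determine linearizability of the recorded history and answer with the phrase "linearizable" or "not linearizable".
one valid linearization: #1, #2, #4, #3
step 1: #1 put(79) — queue <79>
step 2: #2 put(40) — queue <79,40>
step 3: #4 take() → 79 — queue <40>
step 4: #3 take() → 40 — queue <>

linearizable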